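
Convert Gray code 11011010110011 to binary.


Gray code: 11011010110011
MSB stays the same: 1
Each subsequent bit = prev_binary XOR current_gray:
  B[1] = 1 XOR 1 = 0
  B[2] = 0 XOR 0 = 0
  B[3] = 0 XOR 1 = 1
  B[4] = 1 XOR 1 = 0
  B[5] = 0 XOR 0 = 0
  B[6] = 0 XOR 1 = 1
  B[7] = 1 XOR 0 = 1
  B[8] = 1 XOR 1 = 0
  B[9] = 0 XOR 1 = 1
  B[10] = 1 XOR 0 = 1
  B[11] = 1 XOR 0 = 1
  B[12] = 1 XOR 1 = 0
  B[13] = 0 XOR 1 = 1
= 10010011011101 (9437 decimal)


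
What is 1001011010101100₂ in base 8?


Group into 3-bit groups: 001001011010101100
  001 = 1
  001 = 1
  011 = 3
  010 = 2
  101 = 5
  100 = 4
= 0o113254


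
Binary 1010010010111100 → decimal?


Positional values:
Bit 2: 1 × 2^2 = 4
Bit 3: 1 × 2^3 = 8
Bit 4: 1 × 2^4 = 16
Bit 5: 1 × 2^5 = 32
Bit 7: 1 × 2^7 = 128
Bit 10: 1 × 2^10 = 1024
Bit 13: 1 × 2^13 = 8192
Bit 15: 1 × 2^15 = 32768
Sum = 4 + 8 + 16 + 32 + 128 + 1024 + 8192 + 32768
= 42172


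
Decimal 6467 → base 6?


Divide by 6 repeatedly:
6467 ÷ 6 = 1077 remainder 5
1077 ÷ 6 = 179 remainder 3
179 ÷ 6 = 29 remainder 5
29 ÷ 6 = 4 remainder 5
4 ÷ 6 = 0 remainder 4
Reading remainders bottom-up:
= 45535


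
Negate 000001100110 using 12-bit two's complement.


Original: 000001100110
Step 1 - Invert all bits: 111110011001
Step 2 - Add 1: 111110011001 + 1
= 111110011010 (represents -102)


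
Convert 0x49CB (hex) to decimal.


Positional values:
Position 0: B × 16^0 = 11 × 1 = 11
Position 1: C × 16^1 = 12 × 16 = 192
Position 2: 9 × 16^2 = 9 × 256 = 2304
Position 3: 4 × 16^3 = 4 × 4096 = 16384
Sum = 11 + 192 + 2304 + 16384
= 18891


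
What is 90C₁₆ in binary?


Each hex digit → 4 binary bits:
  9 = 1001
  0 = 0000
  C = 1100
Concatenate: 1001 0000 1100
= 100100001100


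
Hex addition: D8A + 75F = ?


Align and add column by column (LSB to MSB, each column mod 16 with carry):
  0D8A
+ 075F
  ----
  col 0: A(10) + F(15) + 0 (carry in) = 25 → 9(9), carry out 1
  col 1: 8(8) + 5(5) + 1 (carry in) = 14 → E(14), carry out 0
  col 2: D(13) + 7(7) + 0 (carry in) = 20 → 4(4), carry out 1
  col 3: 0(0) + 0(0) + 1 (carry in) = 1 → 1(1), carry out 0
Reading digits MSB→LSB: 14E9
Strip leading zeros: 14E9
= 0x14E9


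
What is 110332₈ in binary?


Each octal digit → 3 binary bits:
  1 = 001
  1 = 001
  0 = 000
  3 = 011
  3 = 011
  2 = 010
Concatenate: 001 001 000 011 011 010
= 001001000011011010


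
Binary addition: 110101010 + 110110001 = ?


Align and add column by column (LSB to MSB, carry propagating):
  0110101010
+ 0110110001
  ----------
  col 0: 0 + 1 + 0 (carry in) = 1 → bit 1, carry out 0
  col 1: 1 + 0 + 0 (carry in) = 1 → bit 1, carry out 0
  col 2: 0 + 0 + 0 (carry in) = 0 → bit 0, carry out 0
  col 3: 1 + 0 + 0 (carry in) = 1 → bit 1, carry out 0
  col 4: 0 + 1 + 0 (carry in) = 1 → bit 1, carry out 0
  col 5: 1 + 1 + 0 (carry in) = 2 → bit 0, carry out 1
  col 6: 0 + 0 + 1 (carry in) = 1 → bit 1, carry out 0
  col 7: 1 + 1 + 0 (carry in) = 2 → bit 0, carry out 1
  col 8: 1 + 1 + 1 (carry in) = 3 → bit 1, carry out 1
  col 9: 0 + 0 + 1 (carry in) = 1 → bit 1, carry out 0
Reading bits MSB→LSB: 1101011011
Strip leading zeros: 1101011011
= 1101011011


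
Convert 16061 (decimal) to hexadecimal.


Divide by 16 repeatedly:
16061 ÷ 16 = 1003 remainder 13 (D)
1003 ÷ 16 = 62 remainder 11 (B)
62 ÷ 16 = 3 remainder 14 (E)
3 ÷ 16 = 0 remainder 3 (3)
Reading remainders bottom-up:
= 0x3EBD


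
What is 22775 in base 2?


Divide by 2 repeatedly:
22775 ÷ 2 = 11387 remainder 1
11387 ÷ 2 = 5693 remainder 1
5693 ÷ 2 = 2846 remainder 1
2846 ÷ 2 = 1423 remainder 0
1423 ÷ 2 = 711 remainder 1
711 ÷ 2 = 355 remainder 1
355 ÷ 2 = 177 remainder 1
177 ÷ 2 = 88 remainder 1
88 ÷ 2 = 44 remainder 0
44 ÷ 2 = 22 remainder 0
22 ÷ 2 = 11 remainder 0
11 ÷ 2 = 5 remainder 1
5 ÷ 2 = 2 remainder 1
2 ÷ 2 = 1 remainder 0
1 ÷ 2 = 0 remainder 1
Reading remainders bottom-up:
= 101100011110111


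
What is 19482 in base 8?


Divide by 8 repeatedly:
19482 ÷ 8 = 2435 remainder 2
2435 ÷ 8 = 304 remainder 3
304 ÷ 8 = 38 remainder 0
38 ÷ 8 = 4 remainder 6
4 ÷ 8 = 0 remainder 4
Reading remainders bottom-up:
= 0o46032


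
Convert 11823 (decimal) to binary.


Divide by 2 repeatedly:
11823 ÷ 2 = 5911 remainder 1
5911 ÷ 2 = 2955 remainder 1
2955 ÷ 2 = 1477 remainder 1
1477 ÷ 2 = 738 remainder 1
738 ÷ 2 = 369 remainder 0
369 ÷ 2 = 184 remainder 1
184 ÷ 2 = 92 remainder 0
92 ÷ 2 = 46 remainder 0
46 ÷ 2 = 23 remainder 0
23 ÷ 2 = 11 remainder 1
11 ÷ 2 = 5 remainder 1
5 ÷ 2 = 2 remainder 1
2 ÷ 2 = 1 remainder 0
1 ÷ 2 = 0 remainder 1
Reading remainders bottom-up:
= 10111000101111


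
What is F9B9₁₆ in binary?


Each hex digit → 4 binary bits:
  F = 1111
  9 = 1001
  B = 1011
  9 = 1001
Concatenate: 1111 1001 1011 1001
= 1111100110111001


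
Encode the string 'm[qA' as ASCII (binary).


String: 'm[qA'  (4 characters)
Per-character ASCII lookup:
  'm': lowercase starts at 97: 'm' = 97 + 12 = 109 → 1101101
  '[': special character: '[' = 91 → 1011011
  'q': lowercase starts at 97: 'q' = 97 + 16 = 113 → 1110001
  'A': uppercase starts at 65: 'A' = 65 + 0 = 65 → 1000001
= 1101101 1011011 1110001 1000001


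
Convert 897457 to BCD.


Each digit → 4-bit binary:
  8 → 1000
  9 → 1001
  7 → 0111
  4 → 0100
  5 → 0101
  7 → 0111
= 1000 1001 0111 0100 0101 0111


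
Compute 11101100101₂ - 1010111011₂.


Align and subtract column by column (LSB to MSB, borrowing when needed):
  11101100101
- 01010111011
  -----------
  col 0: (1 - 0 borrow-in) - 1 → 1 - 1 = 0, borrow out 0
  col 1: (0 - 0 borrow-in) - 1 → borrow from next column: (0+2) - 1 = 1, borrow out 1
  col 2: (1 - 1 borrow-in) - 0 → 0 - 0 = 0, borrow out 0
  col 3: (0 - 0 borrow-in) - 1 → borrow from next column: (0+2) - 1 = 1, borrow out 1
  col 4: (0 - 1 borrow-in) - 1 → borrow from next column: (-1+2) - 1 = 0, borrow out 1
  col 5: (1 - 1 borrow-in) - 1 → borrow from next column: (0+2) - 1 = 1, borrow out 1
  col 6: (1 - 1 borrow-in) - 0 → 0 - 0 = 0, borrow out 0
  col 7: (0 - 0 borrow-in) - 1 → borrow from next column: (0+2) - 1 = 1, borrow out 1
  col 8: (1 - 1 borrow-in) - 0 → 0 - 0 = 0, borrow out 0
  col 9: (1 - 0 borrow-in) - 1 → 1 - 1 = 0, borrow out 0
  col 10: (1 - 0 borrow-in) - 0 → 1 - 0 = 1, borrow out 0
Reading bits MSB→LSB: 10010101010
Strip leading zeros: 10010101010
= 10010101010


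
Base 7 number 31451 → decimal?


Positional values (base 7):
  1 × 7^0 = 1 × 1 = 1
  5 × 7^1 = 5 × 7 = 35
  4 × 7^2 = 4 × 49 = 196
  1 × 7^3 = 1 × 343 = 343
  3 × 7^4 = 3 × 2401 = 7203
Sum = 1 + 35 + 196 + 343 + 7203
= 7778


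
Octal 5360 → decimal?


Positional values:
Position 0: 0 × 8^0 = 0
Position 1: 6 × 8^1 = 48
Position 2: 3 × 8^2 = 192
Position 3: 5 × 8^3 = 2560
Sum = 0 + 48 + 192 + 2560
= 2800


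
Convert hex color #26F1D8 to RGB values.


Hex: #26F1D8
R = 26₁₆ = 38
G = F1₁₆ = 241
B = D8₁₆ = 216
= RGB(38, 241, 216)


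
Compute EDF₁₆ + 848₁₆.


Align and add column by column (LSB to MSB, each column mod 16 with carry):
  0EDF
+ 0848
  ----
  col 0: F(15) + 8(8) + 0 (carry in) = 23 → 7(7), carry out 1
  col 1: D(13) + 4(4) + 1 (carry in) = 18 → 2(2), carry out 1
  col 2: E(14) + 8(8) + 1 (carry in) = 23 → 7(7), carry out 1
  col 3: 0(0) + 0(0) + 1 (carry in) = 1 → 1(1), carry out 0
Reading digits MSB→LSB: 1727
Strip leading zeros: 1727
= 0x1727


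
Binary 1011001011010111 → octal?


Group into 3-bit groups: 001011001011010111
  001 = 1
  011 = 3
  001 = 1
  011 = 3
  010 = 2
  111 = 7
= 0o131327


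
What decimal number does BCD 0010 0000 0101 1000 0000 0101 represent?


Each 4-bit group → digit:
  0010 → 2
  0000 → 0
  0101 → 5
  1000 → 8
  0000 → 0
  0101 → 5
= 205805


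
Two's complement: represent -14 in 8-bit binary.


Original: 00001110
Step 1 - Invert all bits: 11110001
Step 2 - Add 1: 11110001 + 1
= 11110010 (represents -14)


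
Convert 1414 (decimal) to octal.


Divide by 8 repeatedly:
1414 ÷ 8 = 176 remainder 6
176 ÷ 8 = 22 remainder 0
22 ÷ 8 = 2 remainder 6
2 ÷ 8 = 0 remainder 2
Reading remainders bottom-up:
= 0o2606


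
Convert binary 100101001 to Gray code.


Binary: 100101001
Gray code: G = B XOR (B >> 1)
B >> 1 = 010010100
100101001 XOR 010010100:
  1 XOR 0 = 1
  0 XOR 1 = 1
  0 XOR 0 = 0
  1 XOR 0 = 1
  0 XOR 1 = 1
  1 XOR 0 = 1
  0 XOR 1 = 1
  0 XOR 0 = 0
  1 XOR 0 = 1
= 110111101


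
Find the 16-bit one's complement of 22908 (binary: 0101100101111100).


Original: 0101100101111100
Invert all bits:
  bit 0: 0 → 1
  bit 1: 1 → 0
  bit 2: 0 → 1
  bit 3: 1 → 0
  bit 4: 1 → 0
  bit 5: 0 → 1
  bit 6: 0 → 1
  bit 7: 1 → 0
  bit 8: 0 → 1
  bit 9: 1 → 0
  bit 10: 1 → 0
  bit 11: 1 → 0
  bit 12: 1 → 0
  bit 13: 1 → 0
  bit 14: 0 → 1
  bit 15: 0 → 1
= 1010011010000011


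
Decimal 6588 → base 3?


Divide by 3 repeatedly:
6588 ÷ 3 = 2196 remainder 0
2196 ÷ 3 = 732 remainder 0
732 ÷ 3 = 244 remainder 0
244 ÷ 3 = 81 remainder 1
81 ÷ 3 = 27 remainder 0
27 ÷ 3 = 9 remainder 0
9 ÷ 3 = 3 remainder 0
3 ÷ 3 = 1 remainder 0
1 ÷ 3 = 0 remainder 1
Reading remainders bottom-up:
= 100001000


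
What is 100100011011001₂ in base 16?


Group into 4-bit nibbles: 0100100011011001
  0100 = 4
  1000 = 8
  1101 = D
  1001 = 9
= 0x48D9


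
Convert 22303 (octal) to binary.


Each octal digit → 3 binary bits:
  2 = 010
  2 = 010
  3 = 011
  0 = 000
  3 = 011
Concatenate: 010 010 011 000 011
= 010010011000011


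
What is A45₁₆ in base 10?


Positional values:
Position 0: 5 × 16^0 = 5 × 1 = 5
Position 1: 4 × 16^1 = 4 × 16 = 64
Position 2: A × 16^2 = 10 × 256 = 2560
Sum = 5 + 64 + 2560
= 2629


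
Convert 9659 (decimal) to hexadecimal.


Divide by 16 repeatedly:
9659 ÷ 16 = 603 remainder 11 (B)
603 ÷ 16 = 37 remainder 11 (B)
37 ÷ 16 = 2 remainder 5 (5)
2 ÷ 16 = 0 remainder 2 (2)
Reading remainders bottom-up:
= 0x25BB


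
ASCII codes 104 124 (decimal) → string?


Codes (decimal): 104 124
Per-code ASCII lookup:
  104  (range 97-122: lowercase, 104 - 97 = 7) → 'h'
  124  (special character) → '|'
= 'h|'


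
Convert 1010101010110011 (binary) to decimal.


Positional values:
Bit 0: 1 × 2^0 = 1
Bit 1: 1 × 2^1 = 2
Bit 4: 1 × 2^4 = 16
Bit 5: 1 × 2^5 = 32
Bit 7: 1 × 2^7 = 128
Bit 9: 1 × 2^9 = 512
Bit 11: 1 × 2^11 = 2048
Bit 13: 1 × 2^13 = 8192
Bit 15: 1 × 2^15 = 32768
Sum = 1 + 2 + 16 + 32 + 128 + 512 + 2048 + 8192 + 32768
= 43699


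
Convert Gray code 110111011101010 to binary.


Gray code: 110111011101010
MSB stays the same: 1
Each subsequent bit = prev_binary XOR current_gray:
  B[1] = 1 XOR 1 = 0
  B[2] = 0 XOR 0 = 0
  B[3] = 0 XOR 1 = 1
  B[4] = 1 XOR 1 = 0
  B[5] = 0 XOR 1 = 1
  B[6] = 1 XOR 0 = 1
  B[7] = 1 XOR 1 = 0
  B[8] = 0 XOR 1 = 1
  B[9] = 1 XOR 1 = 0
  B[10] = 0 XOR 0 = 0
  B[11] = 0 XOR 1 = 1
  B[12] = 1 XOR 0 = 1
  B[13] = 1 XOR 1 = 0
  B[14] = 0 XOR 0 = 0
= 100101101001100 (19276 decimal)


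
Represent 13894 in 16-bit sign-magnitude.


Sign bit: 0 (positive)
Magnitude: 13894 = 011011001000110
= 0011011001000110


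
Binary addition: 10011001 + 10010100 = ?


Align and add column by column (LSB to MSB, carry propagating):
  010011001
+ 010010100
  ---------
  col 0: 1 + 0 + 0 (carry in) = 1 → bit 1, carry out 0
  col 1: 0 + 0 + 0 (carry in) = 0 → bit 0, carry out 0
  col 2: 0 + 1 + 0 (carry in) = 1 → bit 1, carry out 0
  col 3: 1 + 0 + 0 (carry in) = 1 → bit 1, carry out 0
  col 4: 1 + 1 + 0 (carry in) = 2 → bit 0, carry out 1
  col 5: 0 + 0 + 1 (carry in) = 1 → bit 1, carry out 0
  col 6: 0 + 0 + 0 (carry in) = 0 → bit 0, carry out 0
  col 7: 1 + 1 + 0 (carry in) = 2 → bit 0, carry out 1
  col 8: 0 + 0 + 1 (carry in) = 1 → bit 1, carry out 0
Reading bits MSB→LSB: 100101101
Strip leading zeros: 100101101
= 100101101


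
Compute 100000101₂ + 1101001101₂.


Align and add column by column (LSB to MSB, carry propagating):
  00100000101
+ 01101001101
  -----------
  col 0: 1 + 1 + 0 (carry in) = 2 → bit 0, carry out 1
  col 1: 0 + 0 + 1 (carry in) = 1 → bit 1, carry out 0
  col 2: 1 + 1 + 0 (carry in) = 2 → bit 0, carry out 1
  col 3: 0 + 1 + 1 (carry in) = 2 → bit 0, carry out 1
  col 4: 0 + 0 + 1 (carry in) = 1 → bit 1, carry out 0
  col 5: 0 + 0 + 0 (carry in) = 0 → bit 0, carry out 0
  col 6: 0 + 1 + 0 (carry in) = 1 → bit 1, carry out 0
  col 7: 0 + 0 + 0 (carry in) = 0 → bit 0, carry out 0
  col 8: 1 + 1 + 0 (carry in) = 2 → bit 0, carry out 1
  col 9: 0 + 1 + 1 (carry in) = 2 → bit 0, carry out 1
  col 10: 0 + 0 + 1 (carry in) = 1 → bit 1, carry out 0
Reading bits MSB→LSB: 10001010010
Strip leading zeros: 10001010010
= 10001010010


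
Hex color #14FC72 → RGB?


Hex: #14FC72
R = 14₁₆ = 20
G = FC₁₆ = 252
B = 72₁₆ = 114
= RGB(20, 252, 114)


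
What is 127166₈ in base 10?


Positional values:
Position 0: 6 × 8^0 = 6
Position 1: 6 × 8^1 = 48
Position 2: 1 × 8^2 = 64
Position 3: 7 × 8^3 = 3584
Position 4: 2 × 8^4 = 8192
Position 5: 1 × 8^5 = 32768
Sum = 6 + 48 + 64 + 3584 + 8192 + 32768
= 44662


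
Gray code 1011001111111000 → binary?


Gray code: 1011001111111000
MSB stays the same: 1
Each subsequent bit = prev_binary XOR current_gray:
  B[1] = 1 XOR 0 = 1
  B[2] = 1 XOR 1 = 0
  B[3] = 0 XOR 1 = 1
  B[4] = 1 XOR 0 = 1
  B[5] = 1 XOR 0 = 1
  B[6] = 1 XOR 1 = 0
  B[7] = 0 XOR 1 = 1
  B[8] = 1 XOR 1 = 0
  B[9] = 0 XOR 1 = 1
  B[10] = 1 XOR 1 = 0
  B[11] = 0 XOR 1 = 1
  B[12] = 1 XOR 1 = 0
  B[13] = 0 XOR 0 = 0
  B[14] = 0 XOR 0 = 0
  B[15] = 0 XOR 0 = 0
= 1101110101010000 (56656 decimal)


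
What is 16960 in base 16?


Divide by 16 repeatedly:
16960 ÷ 16 = 1060 remainder 0 (0)
1060 ÷ 16 = 66 remainder 4 (4)
66 ÷ 16 = 4 remainder 2 (2)
4 ÷ 16 = 0 remainder 4 (4)
Reading remainders bottom-up:
= 0x4240


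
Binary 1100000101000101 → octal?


Group into 3-bit groups: 001100000101000101
  001 = 1
  100 = 4
  000 = 0
  101 = 5
  000 = 0
  101 = 5
= 0o140505


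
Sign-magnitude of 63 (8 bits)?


Sign bit: 0 (positive)
Magnitude: 63 = 0111111
= 00111111


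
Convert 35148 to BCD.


Each digit → 4-bit binary:
  3 → 0011
  5 → 0101
  1 → 0001
  4 → 0100
  8 → 1000
= 0011 0101 0001 0100 1000


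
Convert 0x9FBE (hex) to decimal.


Positional values:
Position 0: E × 16^0 = 14 × 1 = 14
Position 1: B × 16^1 = 11 × 16 = 176
Position 2: F × 16^2 = 15 × 256 = 3840
Position 3: 9 × 16^3 = 9 × 4096 = 36864
Sum = 14 + 176 + 3840 + 36864
= 40894


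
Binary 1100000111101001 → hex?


Group into 4-bit nibbles: 1100000111101001
  1100 = C
  0001 = 1
  1110 = E
  1001 = 9
= 0xC1E9


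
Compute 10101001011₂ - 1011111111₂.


Align and subtract column by column (LSB to MSB, borrowing when needed):
  10101001011
- 01011111111
  -----------
  col 0: (1 - 0 borrow-in) - 1 → 1 - 1 = 0, borrow out 0
  col 1: (1 - 0 borrow-in) - 1 → 1 - 1 = 0, borrow out 0
  col 2: (0 - 0 borrow-in) - 1 → borrow from next column: (0+2) - 1 = 1, borrow out 1
  col 3: (1 - 1 borrow-in) - 1 → borrow from next column: (0+2) - 1 = 1, borrow out 1
  col 4: (0 - 1 borrow-in) - 1 → borrow from next column: (-1+2) - 1 = 0, borrow out 1
  col 5: (0 - 1 borrow-in) - 1 → borrow from next column: (-1+2) - 1 = 0, borrow out 1
  col 6: (1 - 1 borrow-in) - 1 → borrow from next column: (0+2) - 1 = 1, borrow out 1
  col 7: (0 - 1 borrow-in) - 1 → borrow from next column: (-1+2) - 1 = 0, borrow out 1
  col 8: (1 - 1 borrow-in) - 0 → 0 - 0 = 0, borrow out 0
  col 9: (0 - 0 borrow-in) - 1 → borrow from next column: (0+2) - 1 = 1, borrow out 1
  col 10: (1 - 1 borrow-in) - 0 → 0 - 0 = 0, borrow out 0
Reading bits MSB→LSB: 01001001100
Strip leading zeros: 1001001100
= 1001001100


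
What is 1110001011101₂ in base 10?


Positional values:
Bit 0: 1 × 2^0 = 1
Bit 2: 1 × 2^2 = 4
Bit 3: 1 × 2^3 = 8
Bit 4: 1 × 2^4 = 16
Bit 6: 1 × 2^6 = 64
Bit 10: 1 × 2^10 = 1024
Bit 11: 1 × 2^11 = 2048
Bit 12: 1 × 2^12 = 4096
Sum = 1 + 4 + 8 + 16 + 64 + 1024 + 2048 + 4096
= 7261


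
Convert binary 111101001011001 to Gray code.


Binary: 111101001011001
Gray code: G = B XOR (B >> 1)
B >> 1 = 011110100101100
111101001011001 XOR 011110100101100:
  1 XOR 0 = 1
  1 XOR 1 = 0
  1 XOR 1 = 0
  1 XOR 1 = 0
  0 XOR 1 = 1
  1 XOR 0 = 1
  0 XOR 1 = 1
  0 XOR 0 = 0
  1 XOR 0 = 1
  0 XOR 1 = 1
  1 XOR 0 = 1
  1 XOR 1 = 0
  0 XOR 1 = 1
  0 XOR 0 = 0
  1 XOR 0 = 1
= 100011101110101


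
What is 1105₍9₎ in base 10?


Positional values (base 9):
  5 × 9^0 = 5 × 1 = 5
  0 × 9^1 = 0 × 9 = 0
  1 × 9^2 = 1 × 81 = 81
  1 × 9^3 = 1 × 729 = 729
Sum = 5 + 0 + 81 + 729
= 815


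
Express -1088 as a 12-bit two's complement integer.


Original: 010001000000
Step 1 - Invert all bits: 101110111111
Step 2 - Add 1: 101110111111 + 1
= 101111000000 (represents -1088)


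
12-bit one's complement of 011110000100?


Original: 011110000100
Invert all bits:
  bit 0: 0 → 1
  bit 1: 1 → 0
  bit 2: 1 → 0
  bit 3: 1 → 0
  bit 4: 1 → 0
  bit 5: 0 → 1
  bit 6: 0 → 1
  bit 7: 0 → 1
  bit 8: 0 → 1
  bit 9: 1 → 0
  bit 10: 0 → 1
  bit 11: 0 → 1
= 100001111011


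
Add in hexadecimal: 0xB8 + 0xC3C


Align and add column by column (LSB to MSB, each column mod 16 with carry):
  00B8
+ 0C3C
  ----
  col 0: 8(8) + C(12) + 0 (carry in) = 20 → 4(4), carry out 1
  col 1: B(11) + 3(3) + 1 (carry in) = 15 → F(15), carry out 0
  col 2: 0(0) + C(12) + 0 (carry in) = 12 → C(12), carry out 0
  col 3: 0(0) + 0(0) + 0 (carry in) = 0 → 0(0), carry out 0
Reading digits MSB→LSB: 0CF4
Strip leading zeros: CF4
= 0xCF4


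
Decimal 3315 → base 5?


Divide by 5 repeatedly:
3315 ÷ 5 = 663 remainder 0
663 ÷ 5 = 132 remainder 3
132 ÷ 5 = 26 remainder 2
26 ÷ 5 = 5 remainder 1
5 ÷ 5 = 1 remainder 0
1 ÷ 5 = 0 remainder 1
Reading remainders bottom-up:
= 101230


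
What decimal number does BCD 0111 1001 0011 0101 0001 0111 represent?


Each 4-bit group → digit:
  0111 → 7
  1001 → 9
  0011 → 3
  0101 → 5
  0001 → 1
  0111 → 7
= 793517


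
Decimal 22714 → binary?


Divide by 2 repeatedly:
22714 ÷ 2 = 11357 remainder 0
11357 ÷ 2 = 5678 remainder 1
5678 ÷ 2 = 2839 remainder 0
2839 ÷ 2 = 1419 remainder 1
1419 ÷ 2 = 709 remainder 1
709 ÷ 2 = 354 remainder 1
354 ÷ 2 = 177 remainder 0
177 ÷ 2 = 88 remainder 1
88 ÷ 2 = 44 remainder 0
44 ÷ 2 = 22 remainder 0
22 ÷ 2 = 11 remainder 0
11 ÷ 2 = 5 remainder 1
5 ÷ 2 = 2 remainder 1
2 ÷ 2 = 1 remainder 0
1 ÷ 2 = 0 remainder 1
Reading remainders bottom-up:
= 101100010111010


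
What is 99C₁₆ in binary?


Each hex digit → 4 binary bits:
  9 = 1001
  9 = 1001
  C = 1100
Concatenate: 1001 1001 1100
= 100110011100


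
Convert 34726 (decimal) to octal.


Divide by 8 repeatedly:
34726 ÷ 8 = 4340 remainder 6
4340 ÷ 8 = 542 remainder 4
542 ÷ 8 = 67 remainder 6
67 ÷ 8 = 8 remainder 3
8 ÷ 8 = 1 remainder 0
1 ÷ 8 = 0 remainder 1
Reading remainders bottom-up:
= 0o103646


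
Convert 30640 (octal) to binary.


Each octal digit → 3 binary bits:
  3 = 011
  0 = 000
  6 = 110
  4 = 100
  0 = 000
Concatenate: 011 000 110 100 000
= 011000110100000


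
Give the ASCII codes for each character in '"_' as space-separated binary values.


String: '"_'  (2 characters)
Per-character ASCII lookup:
  '"': special character: '"' = 34 → 100010
  '_': special character: '_' = 95 → 1011111
= 100010 1011111


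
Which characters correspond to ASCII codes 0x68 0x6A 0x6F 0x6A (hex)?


Codes (hex): 0x68 0x6A 0x6F 0x6A
Per-code ASCII lookup:
  0x68 = 104  (range 97-122: lowercase, 104 - 97 = 7) → 'h'
  0x6A = 106  (range 97-122: lowercase, 106 - 97 = 9) → 'j'
  0x6F = 111  (range 97-122: lowercase, 111 - 97 = 14) → 'o'
  0x6A = 106  (range 97-122: lowercase, 106 - 97 = 9) → 'j'
= 'hjoj'


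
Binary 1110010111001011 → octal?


Group into 3-bit groups: 001110010111001011
  001 = 1
  110 = 6
  010 = 2
  111 = 7
  001 = 1
  011 = 3
= 0o162713


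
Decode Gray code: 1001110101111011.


Gray code: 1001110101111011
MSB stays the same: 1
Each subsequent bit = prev_binary XOR current_gray:
  B[1] = 1 XOR 0 = 1
  B[2] = 1 XOR 0 = 1
  B[3] = 1 XOR 1 = 0
  B[4] = 0 XOR 1 = 1
  B[5] = 1 XOR 1 = 0
  B[6] = 0 XOR 0 = 0
  B[7] = 0 XOR 1 = 1
  B[8] = 1 XOR 0 = 1
  B[9] = 1 XOR 1 = 0
  B[10] = 0 XOR 1 = 1
  B[11] = 1 XOR 1 = 0
  B[12] = 0 XOR 1 = 1
  B[13] = 1 XOR 0 = 1
  B[14] = 1 XOR 1 = 0
  B[15] = 0 XOR 1 = 1
= 1110100110101101 (59821 decimal)


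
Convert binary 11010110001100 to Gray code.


Binary: 11010110001100
Gray code: G = B XOR (B >> 1)
B >> 1 = 01101011000110
11010110001100 XOR 01101011000110:
  1 XOR 0 = 1
  1 XOR 1 = 0
  0 XOR 1 = 1
  1 XOR 0 = 1
  0 XOR 1 = 1
  1 XOR 0 = 1
  1 XOR 1 = 0
  0 XOR 1 = 1
  0 XOR 0 = 0
  0 XOR 0 = 0
  1 XOR 0 = 1
  1 XOR 1 = 0
  0 XOR 1 = 1
  0 XOR 0 = 0
= 10111101001010


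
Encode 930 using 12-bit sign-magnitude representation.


Sign bit: 0 (positive)
Magnitude: 930 = 01110100010
= 001110100010


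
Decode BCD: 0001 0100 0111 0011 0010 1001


Each 4-bit group → digit:
  0001 → 1
  0100 → 4
  0111 → 7
  0011 → 3
  0010 → 2
  1001 → 9
= 147329


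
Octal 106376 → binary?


Each octal digit → 3 binary bits:
  1 = 001
  0 = 000
  6 = 110
  3 = 011
  7 = 111
  6 = 110
Concatenate: 001 000 110 011 111 110
= 001000110011111110


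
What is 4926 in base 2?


Divide by 2 repeatedly:
4926 ÷ 2 = 2463 remainder 0
2463 ÷ 2 = 1231 remainder 1
1231 ÷ 2 = 615 remainder 1
615 ÷ 2 = 307 remainder 1
307 ÷ 2 = 153 remainder 1
153 ÷ 2 = 76 remainder 1
76 ÷ 2 = 38 remainder 0
38 ÷ 2 = 19 remainder 0
19 ÷ 2 = 9 remainder 1
9 ÷ 2 = 4 remainder 1
4 ÷ 2 = 2 remainder 0
2 ÷ 2 = 1 remainder 0
1 ÷ 2 = 0 remainder 1
Reading remainders bottom-up:
= 1001100111110


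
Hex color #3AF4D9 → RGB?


Hex: #3AF4D9
R = 3A₁₆ = 58
G = F4₁₆ = 244
B = D9₁₆ = 217
= RGB(58, 244, 217)


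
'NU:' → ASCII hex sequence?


String: 'NU:'  (3 characters)
Per-character ASCII lookup:
  'N': uppercase starts at 65: 'N' = 65 + 13 = 78 → 0x4E
  'U': uppercase starts at 65: 'U' = 65 + 20 = 85 → 0x55
  ':': special character: ':' = 58 → 0x3A
= 0x4E 0x55 0x3A


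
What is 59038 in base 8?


Divide by 8 repeatedly:
59038 ÷ 8 = 7379 remainder 6
7379 ÷ 8 = 922 remainder 3
922 ÷ 8 = 115 remainder 2
115 ÷ 8 = 14 remainder 3
14 ÷ 8 = 1 remainder 6
1 ÷ 8 = 0 remainder 1
Reading remainders bottom-up:
= 0o163236


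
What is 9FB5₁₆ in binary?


Each hex digit → 4 binary bits:
  9 = 1001
  F = 1111
  B = 1011
  5 = 0101
Concatenate: 1001 1111 1011 0101
= 1001111110110101


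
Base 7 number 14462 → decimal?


Positional values (base 7):
  2 × 7^0 = 2 × 1 = 2
  6 × 7^1 = 6 × 7 = 42
  4 × 7^2 = 4 × 49 = 196
  4 × 7^3 = 4 × 343 = 1372
  1 × 7^4 = 1 × 2401 = 2401
Sum = 2 + 42 + 196 + 1372 + 2401
= 4013


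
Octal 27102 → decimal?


Positional values:
Position 0: 2 × 8^0 = 2
Position 1: 0 × 8^1 = 0
Position 2: 1 × 8^2 = 64
Position 3: 7 × 8^3 = 3584
Position 4: 2 × 8^4 = 8192
Sum = 2 + 0 + 64 + 3584 + 8192
= 11842


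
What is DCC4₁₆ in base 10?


Positional values:
Position 0: 4 × 16^0 = 4 × 1 = 4
Position 1: C × 16^1 = 12 × 16 = 192
Position 2: C × 16^2 = 12 × 256 = 3072
Position 3: D × 16^3 = 13 × 4096 = 53248
Sum = 4 + 192 + 3072 + 53248
= 56516


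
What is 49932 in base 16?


Divide by 16 repeatedly:
49932 ÷ 16 = 3120 remainder 12 (C)
3120 ÷ 16 = 195 remainder 0 (0)
195 ÷ 16 = 12 remainder 3 (3)
12 ÷ 16 = 0 remainder 12 (C)
Reading remainders bottom-up:
= 0xC30C


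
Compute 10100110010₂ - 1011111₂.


Align and subtract column by column (LSB to MSB, borrowing when needed):
  10100110010
- 00001011111
  -----------
  col 0: (0 - 0 borrow-in) - 1 → borrow from next column: (0+2) - 1 = 1, borrow out 1
  col 1: (1 - 1 borrow-in) - 1 → borrow from next column: (0+2) - 1 = 1, borrow out 1
  col 2: (0 - 1 borrow-in) - 1 → borrow from next column: (-1+2) - 1 = 0, borrow out 1
  col 3: (0 - 1 borrow-in) - 1 → borrow from next column: (-1+2) - 1 = 0, borrow out 1
  col 4: (1 - 1 borrow-in) - 1 → borrow from next column: (0+2) - 1 = 1, borrow out 1
  col 5: (1 - 1 borrow-in) - 0 → 0 - 0 = 0, borrow out 0
  col 6: (0 - 0 borrow-in) - 1 → borrow from next column: (0+2) - 1 = 1, borrow out 1
  col 7: (0 - 1 borrow-in) - 0 → borrow from next column: (-1+2) - 0 = 1, borrow out 1
  col 8: (1 - 1 borrow-in) - 0 → 0 - 0 = 0, borrow out 0
  col 9: (0 - 0 borrow-in) - 0 → 0 - 0 = 0, borrow out 0
  col 10: (1 - 0 borrow-in) - 0 → 1 - 0 = 1, borrow out 0
Reading bits MSB→LSB: 10011010011
Strip leading zeros: 10011010011
= 10011010011


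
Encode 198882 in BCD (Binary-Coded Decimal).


Each digit → 4-bit binary:
  1 → 0001
  9 → 1001
  8 → 1000
  8 → 1000
  8 → 1000
  2 → 0010
= 0001 1001 1000 1000 1000 0010


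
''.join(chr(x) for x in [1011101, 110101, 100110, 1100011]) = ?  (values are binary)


Codes (binary): 1011101 110101 100110 1100011
Per-code ASCII lookup:
  1011101 = 93  (special character) → ']'
  110101 = 53  (range 48-57: digits, 53 - 48 = 5) → '5'
  100110 = 38  (special character) → '&'
  1100011 = 99  (range 97-122: lowercase, 99 - 97 = 2) → 'c'
= ']5&c'


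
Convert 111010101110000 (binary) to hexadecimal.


Group into 4-bit nibbles: 0111010101110000
  0111 = 7
  0101 = 5
  0111 = 7
  0000 = 0
= 0x7570


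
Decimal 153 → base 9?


Divide by 9 repeatedly:
153 ÷ 9 = 17 remainder 0
17 ÷ 9 = 1 remainder 8
1 ÷ 9 = 0 remainder 1
Reading remainders bottom-up:
= 180


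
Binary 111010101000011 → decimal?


Positional values:
Bit 0: 1 × 2^0 = 1
Bit 1: 1 × 2^1 = 2
Bit 6: 1 × 2^6 = 64
Bit 8: 1 × 2^8 = 256
Bit 10: 1 × 2^10 = 1024
Bit 12: 1 × 2^12 = 4096
Bit 13: 1 × 2^13 = 8192
Bit 14: 1 × 2^14 = 16384
Sum = 1 + 2 + 64 + 256 + 1024 + 4096 + 8192 + 16384
= 30019


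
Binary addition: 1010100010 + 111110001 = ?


Align and add column by column (LSB to MSB, carry propagating):
  01010100010
+ 00111110001
  -----------
  col 0: 0 + 1 + 0 (carry in) = 1 → bit 1, carry out 0
  col 1: 1 + 0 + 0 (carry in) = 1 → bit 1, carry out 0
  col 2: 0 + 0 + 0 (carry in) = 0 → bit 0, carry out 0
  col 3: 0 + 0 + 0 (carry in) = 0 → bit 0, carry out 0
  col 4: 0 + 1 + 0 (carry in) = 1 → bit 1, carry out 0
  col 5: 1 + 1 + 0 (carry in) = 2 → bit 0, carry out 1
  col 6: 0 + 1 + 1 (carry in) = 2 → bit 0, carry out 1
  col 7: 1 + 1 + 1 (carry in) = 3 → bit 1, carry out 1
  col 8: 0 + 1 + 1 (carry in) = 2 → bit 0, carry out 1
  col 9: 1 + 0 + 1 (carry in) = 2 → bit 0, carry out 1
  col 10: 0 + 0 + 1 (carry in) = 1 → bit 1, carry out 0
Reading bits MSB→LSB: 10010010011
Strip leading zeros: 10010010011
= 10010010011


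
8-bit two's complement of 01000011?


Original: 01000011
Step 1 - Invert all bits: 10111100
Step 2 - Add 1: 10111100 + 1
= 10111101 (represents -67)


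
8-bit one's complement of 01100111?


Original: 01100111
Invert all bits:
  bit 0: 0 → 1
  bit 1: 1 → 0
  bit 2: 1 → 0
  bit 3: 0 → 1
  bit 4: 0 → 1
  bit 5: 1 → 0
  bit 6: 1 → 0
  bit 7: 1 → 0
= 10011000


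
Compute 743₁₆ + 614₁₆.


Align and add column by column (LSB to MSB, each column mod 16 with carry):
  0743
+ 0614
  ----
  col 0: 3(3) + 4(4) + 0 (carry in) = 7 → 7(7), carry out 0
  col 1: 4(4) + 1(1) + 0 (carry in) = 5 → 5(5), carry out 0
  col 2: 7(7) + 6(6) + 0 (carry in) = 13 → D(13), carry out 0
  col 3: 0(0) + 0(0) + 0 (carry in) = 0 → 0(0), carry out 0
Reading digits MSB→LSB: 0D57
Strip leading zeros: D57
= 0xD57


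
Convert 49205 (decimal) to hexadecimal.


Divide by 16 repeatedly:
49205 ÷ 16 = 3075 remainder 5 (5)
3075 ÷ 16 = 192 remainder 3 (3)
192 ÷ 16 = 12 remainder 0 (0)
12 ÷ 16 = 0 remainder 12 (C)
Reading remainders bottom-up:
= 0xC035


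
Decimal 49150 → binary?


Divide by 2 repeatedly:
49150 ÷ 2 = 24575 remainder 0
24575 ÷ 2 = 12287 remainder 1
12287 ÷ 2 = 6143 remainder 1
6143 ÷ 2 = 3071 remainder 1
3071 ÷ 2 = 1535 remainder 1
1535 ÷ 2 = 767 remainder 1
767 ÷ 2 = 383 remainder 1
383 ÷ 2 = 191 remainder 1
191 ÷ 2 = 95 remainder 1
95 ÷ 2 = 47 remainder 1
47 ÷ 2 = 23 remainder 1
23 ÷ 2 = 11 remainder 1
11 ÷ 2 = 5 remainder 1
5 ÷ 2 = 2 remainder 1
2 ÷ 2 = 1 remainder 0
1 ÷ 2 = 0 remainder 1
Reading remainders bottom-up:
= 1011111111111110


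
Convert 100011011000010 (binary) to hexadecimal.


Group into 4-bit nibbles: 0100011011000010
  0100 = 4
  0110 = 6
  1100 = C
  0010 = 2
= 0x46C2


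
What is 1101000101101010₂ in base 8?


Group into 3-bit groups: 001101000101101010
  001 = 1
  101 = 5
  000 = 0
  101 = 5
  101 = 5
  010 = 2
= 0o150552


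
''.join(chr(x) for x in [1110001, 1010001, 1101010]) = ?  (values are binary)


Codes (binary): 1110001 1010001 1101010
Per-code ASCII lookup:
  1110001 = 113  (range 97-122: lowercase, 113 - 97 = 16) → 'q'
  1010001 = 81  (range 65-90: uppercase, 81 - 65 = 16) → 'Q'
  1101010 = 106  (range 97-122: lowercase, 106 - 97 = 9) → 'j'
= 'qQj'


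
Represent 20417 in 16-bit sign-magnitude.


Sign bit: 0 (positive)
Magnitude: 20417 = 100111111000001
= 0100111111000001


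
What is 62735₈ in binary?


Each octal digit → 3 binary bits:
  6 = 110
  2 = 010
  7 = 111
  3 = 011
  5 = 101
Concatenate: 110 010 111 011 101
= 110010111011101


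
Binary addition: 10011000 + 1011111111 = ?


Align and add column by column (LSB to MSB, carry propagating):
  00010011000
+ 01011111111
  -----------
  col 0: 0 + 1 + 0 (carry in) = 1 → bit 1, carry out 0
  col 1: 0 + 1 + 0 (carry in) = 1 → bit 1, carry out 0
  col 2: 0 + 1 + 0 (carry in) = 1 → bit 1, carry out 0
  col 3: 1 + 1 + 0 (carry in) = 2 → bit 0, carry out 1
  col 4: 1 + 1 + 1 (carry in) = 3 → bit 1, carry out 1
  col 5: 0 + 1 + 1 (carry in) = 2 → bit 0, carry out 1
  col 6: 0 + 1 + 1 (carry in) = 2 → bit 0, carry out 1
  col 7: 1 + 1 + 1 (carry in) = 3 → bit 1, carry out 1
  col 8: 0 + 0 + 1 (carry in) = 1 → bit 1, carry out 0
  col 9: 0 + 1 + 0 (carry in) = 1 → bit 1, carry out 0
  col 10: 0 + 0 + 0 (carry in) = 0 → bit 0, carry out 0
Reading bits MSB→LSB: 01110010111
Strip leading zeros: 1110010111
= 1110010111


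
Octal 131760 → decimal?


Positional values:
Position 0: 0 × 8^0 = 0
Position 1: 6 × 8^1 = 48
Position 2: 7 × 8^2 = 448
Position 3: 1 × 8^3 = 512
Position 4: 3 × 8^4 = 12288
Position 5: 1 × 8^5 = 32768
Sum = 0 + 48 + 448 + 512 + 12288 + 32768
= 46064


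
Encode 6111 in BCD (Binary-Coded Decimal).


Each digit → 4-bit binary:
  6 → 0110
  1 → 0001
  1 → 0001
  1 → 0001
= 0110 0001 0001 0001


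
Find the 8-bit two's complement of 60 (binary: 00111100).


Original: 00111100
Step 1 - Invert all bits: 11000011
Step 2 - Add 1: 11000011 + 1
= 11000100 (represents -60)


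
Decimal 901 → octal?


Divide by 8 repeatedly:
901 ÷ 8 = 112 remainder 5
112 ÷ 8 = 14 remainder 0
14 ÷ 8 = 1 remainder 6
1 ÷ 8 = 0 remainder 1
Reading remainders bottom-up:
= 0o1605


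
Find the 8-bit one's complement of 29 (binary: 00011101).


Original: 00011101
Invert all bits:
  bit 0: 0 → 1
  bit 1: 0 → 1
  bit 2: 0 → 1
  bit 3: 1 → 0
  bit 4: 1 → 0
  bit 5: 1 → 0
  bit 6: 0 → 1
  bit 7: 1 → 0
= 11100010


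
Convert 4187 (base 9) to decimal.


Positional values (base 9):
  7 × 9^0 = 7 × 1 = 7
  8 × 9^1 = 8 × 9 = 72
  1 × 9^2 = 1 × 81 = 81
  4 × 9^3 = 4 × 729 = 2916
Sum = 7 + 72 + 81 + 2916
= 3076


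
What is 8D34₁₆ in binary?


Each hex digit → 4 binary bits:
  8 = 1000
  D = 1101
  3 = 0011
  4 = 0100
Concatenate: 1000 1101 0011 0100
= 1000110100110100


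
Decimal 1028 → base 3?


Divide by 3 repeatedly:
1028 ÷ 3 = 342 remainder 2
342 ÷ 3 = 114 remainder 0
114 ÷ 3 = 38 remainder 0
38 ÷ 3 = 12 remainder 2
12 ÷ 3 = 4 remainder 0
4 ÷ 3 = 1 remainder 1
1 ÷ 3 = 0 remainder 1
Reading remainders bottom-up:
= 1102002


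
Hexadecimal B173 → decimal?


Positional values:
Position 0: 3 × 16^0 = 3 × 1 = 3
Position 1: 7 × 16^1 = 7 × 16 = 112
Position 2: 1 × 16^2 = 1 × 256 = 256
Position 3: B × 16^3 = 11 × 4096 = 45056
Sum = 3 + 112 + 256 + 45056
= 45427


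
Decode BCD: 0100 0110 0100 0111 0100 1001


Each 4-bit group → digit:
  0100 → 4
  0110 → 6
  0100 → 4
  0111 → 7
  0100 → 4
  1001 → 9
= 464749


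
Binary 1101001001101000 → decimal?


Positional values:
Bit 3: 1 × 2^3 = 8
Bit 5: 1 × 2^5 = 32
Bit 6: 1 × 2^6 = 64
Bit 9: 1 × 2^9 = 512
Bit 12: 1 × 2^12 = 4096
Bit 14: 1 × 2^14 = 16384
Bit 15: 1 × 2^15 = 32768
Sum = 8 + 32 + 64 + 512 + 4096 + 16384 + 32768
= 53864


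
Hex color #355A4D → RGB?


Hex: #355A4D
R = 35₁₆ = 53
G = 5A₁₆ = 90
B = 4D₁₆ = 77
= RGB(53, 90, 77)


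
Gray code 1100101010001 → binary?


Gray code: 1100101010001
MSB stays the same: 1
Each subsequent bit = prev_binary XOR current_gray:
  B[1] = 1 XOR 1 = 0
  B[2] = 0 XOR 0 = 0
  B[3] = 0 XOR 0 = 0
  B[4] = 0 XOR 1 = 1
  B[5] = 1 XOR 0 = 1
  B[6] = 1 XOR 1 = 0
  B[7] = 0 XOR 0 = 0
  B[8] = 0 XOR 1 = 1
  B[9] = 1 XOR 0 = 1
  B[10] = 1 XOR 0 = 1
  B[11] = 1 XOR 0 = 1
  B[12] = 1 XOR 1 = 0
= 1000110011110 (4510 decimal)


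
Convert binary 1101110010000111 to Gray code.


Binary: 1101110010000111
Gray code: G = B XOR (B >> 1)
B >> 1 = 0110111001000011
1101110010000111 XOR 0110111001000011:
  1 XOR 0 = 1
  1 XOR 1 = 0
  0 XOR 1 = 1
  1 XOR 0 = 1
  1 XOR 1 = 0
  1 XOR 1 = 0
  0 XOR 1 = 1
  0 XOR 0 = 0
  1 XOR 0 = 1
  0 XOR 1 = 1
  0 XOR 0 = 0
  0 XOR 0 = 0
  0 XOR 0 = 0
  1 XOR 0 = 1
  1 XOR 1 = 0
  1 XOR 1 = 0
= 1011001011000100


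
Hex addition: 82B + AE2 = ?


Align and add column by column (LSB to MSB, each column mod 16 with carry):
  082B
+ 0AE2
  ----
  col 0: B(11) + 2(2) + 0 (carry in) = 13 → D(13), carry out 0
  col 1: 2(2) + E(14) + 0 (carry in) = 16 → 0(0), carry out 1
  col 2: 8(8) + A(10) + 1 (carry in) = 19 → 3(3), carry out 1
  col 3: 0(0) + 0(0) + 1 (carry in) = 1 → 1(1), carry out 0
Reading digits MSB→LSB: 130D
Strip leading zeros: 130D
= 0x130D


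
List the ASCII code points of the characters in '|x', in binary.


String: '|x'  (2 characters)
Per-character ASCII lookup:
  '|': special character: '|' = 124 → 1111100
  'x': lowercase starts at 97: 'x' = 97 + 23 = 120 → 1111000
= 1111100 1111000


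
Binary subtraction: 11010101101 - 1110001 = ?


Align and subtract column by column (LSB to MSB, borrowing when needed):
  11010101101
- 00001110001
  -----------
  col 0: (1 - 0 borrow-in) - 1 → 1 - 1 = 0, borrow out 0
  col 1: (0 - 0 borrow-in) - 0 → 0 - 0 = 0, borrow out 0
  col 2: (1 - 0 borrow-in) - 0 → 1 - 0 = 1, borrow out 0
  col 3: (1 - 0 borrow-in) - 0 → 1 - 0 = 1, borrow out 0
  col 4: (0 - 0 borrow-in) - 1 → borrow from next column: (0+2) - 1 = 1, borrow out 1
  col 5: (1 - 1 borrow-in) - 1 → borrow from next column: (0+2) - 1 = 1, borrow out 1
  col 6: (0 - 1 borrow-in) - 1 → borrow from next column: (-1+2) - 1 = 0, borrow out 1
  col 7: (1 - 1 borrow-in) - 0 → 0 - 0 = 0, borrow out 0
  col 8: (0 - 0 borrow-in) - 0 → 0 - 0 = 0, borrow out 0
  col 9: (1 - 0 borrow-in) - 0 → 1 - 0 = 1, borrow out 0
  col 10: (1 - 0 borrow-in) - 0 → 1 - 0 = 1, borrow out 0
Reading bits MSB→LSB: 11000111100
Strip leading zeros: 11000111100
= 11000111100


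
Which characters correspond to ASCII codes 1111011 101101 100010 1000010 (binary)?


Codes (binary): 1111011 101101 100010 1000010
Per-code ASCII lookup:
  1111011 = 123  (special character) → '{'
  101101 = 45  (special character) → '-'
  100010 = 34  (special character) → '"'
  1000010 = 66  (range 65-90: uppercase, 66 - 65 = 1) → 'B'
= '{-"B'


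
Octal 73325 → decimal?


Positional values:
Position 0: 5 × 8^0 = 5
Position 1: 2 × 8^1 = 16
Position 2: 3 × 8^2 = 192
Position 3: 3 × 8^3 = 1536
Position 4: 7 × 8^4 = 28672
Sum = 5 + 16 + 192 + 1536 + 28672
= 30421


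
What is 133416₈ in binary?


Each octal digit → 3 binary bits:
  1 = 001
  3 = 011
  3 = 011
  4 = 100
  1 = 001
  6 = 110
Concatenate: 001 011 011 100 001 110
= 001011011100001110


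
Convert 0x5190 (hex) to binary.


Each hex digit → 4 binary bits:
  5 = 0101
  1 = 0001
  9 = 1001
  0 = 0000
Concatenate: 0101 0001 1001 0000
= 0101000110010000


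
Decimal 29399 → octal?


Divide by 8 repeatedly:
29399 ÷ 8 = 3674 remainder 7
3674 ÷ 8 = 459 remainder 2
459 ÷ 8 = 57 remainder 3
57 ÷ 8 = 7 remainder 1
7 ÷ 8 = 0 remainder 7
Reading remainders bottom-up:
= 0o71327


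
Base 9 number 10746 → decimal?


Positional values (base 9):
  6 × 9^0 = 6 × 1 = 6
  4 × 9^1 = 4 × 9 = 36
  7 × 9^2 = 7 × 81 = 567
  0 × 9^3 = 0 × 729 = 0
  1 × 9^4 = 1 × 6561 = 6561
Sum = 6 + 36 + 567 + 0 + 6561
= 7170


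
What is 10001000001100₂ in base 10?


Positional values:
Bit 2: 1 × 2^2 = 4
Bit 3: 1 × 2^3 = 8
Bit 9: 1 × 2^9 = 512
Bit 13: 1 × 2^13 = 8192
Sum = 4 + 8 + 512 + 8192
= 8716


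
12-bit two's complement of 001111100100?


Original: 001111100100
Step 1 - Invert all bits: 110000011011
Step 2 - Add 1: 110000011011 + 1
= 110000011100 (represents -996)


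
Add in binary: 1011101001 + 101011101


Align and add column by column (LSB to MSB, carry propagating):
  01011101001
+ 00101011101
  -----------
  col 0: 1 + 1 + 0 (carry in) = 2 → bit 0, carry out 1
  col 1: 0 + 0 + 1 (carry in) = 1 → bit 1, carry out 0
  col 2: 0 + 1 + 0 (carry in) = 1 → bit 1, carry out 0
  col 3: 1 + 1 + 0 (carry in) = 2 → bit 0, carry out 1
  col 4: 0 + 1 + 1 (carry in) = 2 → bit 0, carry out 1
  col 5: 1 + 0 + 1 (carry in) = 2 → bit 0, carry out 1
  col 6: 1 + 1 + 1 (carry in) = 3 → bit 1, carry out 1
  col 7: 1 + 0 + 1 (carry in) = 2 → bit 0, carry out 1
  col 8: 0 + 1 + 1 (carry in) = 2 → bit 0, carry out 1
  col 9: 1 + 0 + 1 (carry in) = 2 → bit 0, carry out 1
  col 10: 0 + 0 + 1 (carry in) = 1 → bit 1, carry out 0
Reading bits MSB→LSB: 10001000110
Strip leading zeros: 10001000110
= 10001000110


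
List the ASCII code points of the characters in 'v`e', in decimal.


String: 'v`e'  (3 characters)
Per-character ASCII lookup:
  'v': lowercase starts at 97: 'v' = 97 + 21 = 118
  '`': special character: '`' = 96
  'e': lowercase starts at 97: 'e' = 97 + 4 = 101
= 118 96 101


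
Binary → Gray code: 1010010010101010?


Binary: 1010010010101010
Gray code: G = B XOR (B >> 1)
B >> 1 = 0101001001010101
1010010010101010 XOR 0101001001010101:
  1 XOR 0 = 1
  0 XOR 1 = 1
  1 XOR 0 = 1
  0 XOR 1 = 1
  0 XOR 0 = 0
  1 XOR 0 = 1
  0 XOR 1 = 1
  0 XOR 0 = 0
  1 XOR 0 = 1
  0 XOR 1 = 1
  1 XOR 0 = 1
  0 XOR 1 = 1
  1 XOR 0 = 1
  0 XOR 1 = 1
  1 XOR 0 = 1
  0 XOR 1 = 1
= 1111011011111111


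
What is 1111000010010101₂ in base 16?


Group into 4-bit nibbles: 1111000010010101
  1111 = F
  0000 = 0
  1001 = 9
  0101 = 5
= 0xF095


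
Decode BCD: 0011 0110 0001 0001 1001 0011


Each 4-bit group → digit:
  0011 → 3
  0110 → 6
  0001 → 1
  0001 → 1
  1001 → 9
  0011 → 3
= 361193


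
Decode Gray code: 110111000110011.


Gray code: 110111000110011
MSB stays the same: 1
Each subsequent bit = prev_binary XOR current_gray:
  B[1] = 1 XOR 1 = 0
  B[2] = 0 XOR 0 = 0
  B[3] = 0 XOR 1 = 1
  B[4] = 1 XOR 1 = 0
  B[5] = 0 XOR 1 = 1
  B[6] = 1 XOR 0 = 1
  B[7] = 1 XOR 0 = 1
  B[8] = 1 XOR 0 = 1
  B[9] = 1 XOR 1 = 0
  B[10] = 0 XOR 1 = 1
  B[11] = 1 XOR 0 = 1
  B[12] = 1 XOR 0 = 1
  B[13] = 1 XOR 1 = 0
  B[14] = 0 XOR 1 = 1
= 100101111011101 (19421 decimal)


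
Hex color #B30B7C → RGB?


Hex: #B30B7C
R = B3₁₆ = 179
G = 0B₁₆ = 11
B = 7C₁₆ = 124
= RGB(179, 11, 124)


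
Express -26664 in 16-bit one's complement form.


Original: 0110100000101000
Invert all bits:
  bit 0: 0 → 1
  bit 1: 1 → 0
  bit 2: 1 → 0
  bit 3: 0 → 1
  bit 4: 1 → 0
  bit 5: 0 → 1
  bit 6: 0 → 1
  bit 7: 0 → 1
  bit 8: 0 → 1
  bit 9: 0 → 1
  bit 10: 1 → 0
  bit 11: 0 → 1
  bit 12: 1 → 0
  bit 13: 0 → 1
  bit 14: 0 → 1
  bit 15: 0 → 1
= 1001011111010111
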